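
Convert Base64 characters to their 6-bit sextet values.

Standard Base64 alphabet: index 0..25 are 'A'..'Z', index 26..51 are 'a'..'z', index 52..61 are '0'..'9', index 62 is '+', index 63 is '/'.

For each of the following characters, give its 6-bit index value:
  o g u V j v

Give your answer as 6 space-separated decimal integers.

'o': a..z range, 26 + ord('o') − ord('a') = 40
'g': a..z range, 26 + ord('g') − ord('a') = 32
'u': a..z range, 26 + ord('u') − ord('a') = 46
'V': A..Z range, ord('V') − ord('A') = 21
'j': a..z range, 26 + ord('j') − ord('a') = 35
'v': a..z range, 26 + ord('v') − ord('a') = 47

Answer: 40 32 46 21 35 47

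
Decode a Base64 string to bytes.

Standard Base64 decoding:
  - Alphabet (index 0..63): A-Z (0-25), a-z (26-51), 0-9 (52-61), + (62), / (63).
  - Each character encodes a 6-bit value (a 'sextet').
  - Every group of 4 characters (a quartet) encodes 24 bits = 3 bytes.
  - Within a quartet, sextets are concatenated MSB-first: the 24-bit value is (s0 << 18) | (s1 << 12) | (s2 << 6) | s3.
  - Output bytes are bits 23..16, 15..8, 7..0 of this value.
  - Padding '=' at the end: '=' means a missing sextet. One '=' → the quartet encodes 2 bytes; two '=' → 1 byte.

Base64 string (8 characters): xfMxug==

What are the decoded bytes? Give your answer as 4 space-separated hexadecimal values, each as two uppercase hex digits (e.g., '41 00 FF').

Answer: C5 F3 31 BA

Derivation:
After char 0 ('x'=49): chars_in_quartet=1 acc=0x31 bytes_emitted=0
After char 1 ('f'=31): chars_in_quartet=2 acc=0xC5F bytes_emitted=0
After char 2 ('M'=12): chars_in_quartet=3 acc=0x317CC bytes_emitted=0
After char 3 ('x'=49): chars_in_quartet=4 acc=0xC5F331 -> emit C5 F3 31, reset; bytes_emitted=3
After char 4 ('u'=46): chars_in_quartet=1 acc=0x2E bytes_emitted=3
After char 5 ('g'=32): chars_in_quartet=2 acc=0xBA0 bytes_emitted=3
Padding '==': partial quartet acc=0xBA0 -> emit BA; bytes_emitted=4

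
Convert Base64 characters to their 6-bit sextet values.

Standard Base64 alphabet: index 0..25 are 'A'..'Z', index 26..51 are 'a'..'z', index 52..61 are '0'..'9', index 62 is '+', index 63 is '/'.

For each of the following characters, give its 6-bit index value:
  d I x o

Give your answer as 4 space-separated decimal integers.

Answer: 29 8 49 40

Derivation:
'd': a..z range, 26 + ord('d') − ord('a') = 29
'I': A..Z range, ord('I') − ord('A') = 8
'x': a..z range, 26 + ord('x') − ord('a') = 49
'o': a..z range, 26 + ord('o') − ord('a') = 40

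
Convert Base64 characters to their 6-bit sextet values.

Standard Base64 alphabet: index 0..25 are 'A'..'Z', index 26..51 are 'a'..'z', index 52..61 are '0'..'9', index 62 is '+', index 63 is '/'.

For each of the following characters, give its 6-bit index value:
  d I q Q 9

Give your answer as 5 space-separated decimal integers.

'd': a..z range, 26 + ord('d') − ord('a') = 29
'I': A..Z range, ord('I') − ord('A') = 8
'q': a..z range, 26 + ord('q') − ord('a') = 42
'Q': A..Z range, ord('Q') − ord('A') = 16
'9': 0..9 range, 52 + ord('9') − ord('0') = 61

Answer: 29 8 42 16 61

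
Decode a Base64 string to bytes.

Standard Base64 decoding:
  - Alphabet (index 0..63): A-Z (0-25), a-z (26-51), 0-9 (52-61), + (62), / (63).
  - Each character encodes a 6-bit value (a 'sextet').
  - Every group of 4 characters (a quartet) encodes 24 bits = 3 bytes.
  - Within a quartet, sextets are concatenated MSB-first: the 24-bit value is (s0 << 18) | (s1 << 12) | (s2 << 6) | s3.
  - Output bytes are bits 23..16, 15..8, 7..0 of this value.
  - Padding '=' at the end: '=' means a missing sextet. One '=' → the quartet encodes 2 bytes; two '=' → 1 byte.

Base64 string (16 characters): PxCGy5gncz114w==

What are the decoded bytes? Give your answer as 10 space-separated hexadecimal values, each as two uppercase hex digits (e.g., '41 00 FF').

After char 0 ('P'=15): chars_in_quartet=1 acc=0xF bytes_emitted=0
After char 1 ('x'=49): chars_in_quartet=2 acc=0x3F1 bytes_emitted=0
After char 2 ('C'=2): chars_in_quartet=3 acc=0xFC42 bytes_emitted=0
After char 3 ('G'=6): chars_in_quartet=4 acc=0x3F1086 -> emit 3F 10 86, reset; bytes_emitted=3
After char 4 ('y'=50): chars_in_quartet=1 acc=0x32 bytes_emitted=3
After char 5 ('5'=57): chars_in_quartet=2 acc=0xCB9 bytes_emitted=3
After char 6 ('g'=32): chars_in_quartet=3 acc=0x32E60 bytes_emitted=3
After char 7 ('n'=39): chars_in_quartet=4 acc=0xCB9827 -> emit CB 98 27, reset; bytes_emitted=6
After char 8 ('c'=28): chars_in_quartet=1 acc=0x1C bytes_emitted=6
After char 9 ('z'=51): chars_in_quartet=2 acc=0x733 bytes_emitted=6
After char 10 ('1'=53): chars_in_quartet=3 acc=0x1CCF5 bytes_emitted=6
After char 11 ('1'=53): chars_in_quartet=4 acc=0x733D75 -> emit 73 3D 75, reset; bytes_emitted=9
After char 12 ('4'=56): chars_in_quartet=1 acc=0x38 bytes_emitted=9
After char 13 ('w'=48): chars_in_quartet=2 acc=0xE30 bytes_emitted=9
Padding '==': partial quartet acc=0xE30 -> emit E3; bytes_emitted=10

Answer: 3F 10 86 CB 98 27 73 3D 75 E3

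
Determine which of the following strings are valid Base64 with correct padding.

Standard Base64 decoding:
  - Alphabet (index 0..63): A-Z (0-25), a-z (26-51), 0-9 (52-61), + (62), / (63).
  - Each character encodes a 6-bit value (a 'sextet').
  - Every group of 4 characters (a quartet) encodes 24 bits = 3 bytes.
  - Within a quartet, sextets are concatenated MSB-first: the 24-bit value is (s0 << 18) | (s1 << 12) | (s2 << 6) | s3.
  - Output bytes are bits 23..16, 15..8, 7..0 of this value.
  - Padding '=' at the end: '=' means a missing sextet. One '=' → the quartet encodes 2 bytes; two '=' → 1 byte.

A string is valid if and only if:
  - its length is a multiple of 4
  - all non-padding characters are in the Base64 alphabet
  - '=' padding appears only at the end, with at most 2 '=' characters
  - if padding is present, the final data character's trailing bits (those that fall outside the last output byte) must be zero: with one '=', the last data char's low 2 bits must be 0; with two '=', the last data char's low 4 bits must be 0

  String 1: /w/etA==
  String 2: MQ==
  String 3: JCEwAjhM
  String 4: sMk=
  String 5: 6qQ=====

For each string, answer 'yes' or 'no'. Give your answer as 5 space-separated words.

String 1: '/w/etA==' → valid
String 2: 'MQ==' → valid
String 3: 'JCEwAjhM' → valid
String 4: 'sMk=' → valid
String 5: '6qQ=====' → invalid (5 pad chars (max 2))

Answer: yes yes yes yes no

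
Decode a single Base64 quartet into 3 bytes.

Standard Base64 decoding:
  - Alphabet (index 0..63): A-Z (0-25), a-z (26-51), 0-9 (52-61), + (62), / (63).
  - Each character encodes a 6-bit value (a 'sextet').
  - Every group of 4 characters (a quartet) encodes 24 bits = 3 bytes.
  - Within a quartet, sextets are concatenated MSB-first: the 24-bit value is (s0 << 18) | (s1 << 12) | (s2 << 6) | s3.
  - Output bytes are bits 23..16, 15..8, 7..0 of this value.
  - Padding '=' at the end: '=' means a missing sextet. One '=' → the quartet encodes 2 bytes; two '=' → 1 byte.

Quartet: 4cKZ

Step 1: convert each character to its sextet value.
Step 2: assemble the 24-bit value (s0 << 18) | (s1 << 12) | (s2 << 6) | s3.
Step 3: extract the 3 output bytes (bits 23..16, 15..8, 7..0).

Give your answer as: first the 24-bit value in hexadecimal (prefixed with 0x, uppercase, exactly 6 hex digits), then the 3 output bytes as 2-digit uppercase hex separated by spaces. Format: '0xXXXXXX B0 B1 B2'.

Sextets: 4=56, c=28, K=10, Z=25
24-bit: (56<<18) | (28<<12) | (10<<6) | 25
      = 0xE00000 | 0x01C000 | 0x000280 | 0x000019
      = 0xE1C299
Bytes: (v>>16)&0xFF=E1, (v>>8)&0xFF=C2, v&0xFF=99

Answer: 0xE1C299 E1 C2 99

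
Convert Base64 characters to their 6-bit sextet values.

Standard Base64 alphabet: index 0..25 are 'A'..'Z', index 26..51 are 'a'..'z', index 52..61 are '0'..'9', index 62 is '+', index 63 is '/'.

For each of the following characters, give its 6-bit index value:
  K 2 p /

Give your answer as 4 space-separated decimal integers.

'K': A..Z range, ord('K') − ord('A') = 10
'2': 0..9 range, 52 + ord('2') − ord('0') = 54
'p': a..z range, 26 + ord('p') − ord('a') = 41
'/': index 63

Answer: 10 54 41 63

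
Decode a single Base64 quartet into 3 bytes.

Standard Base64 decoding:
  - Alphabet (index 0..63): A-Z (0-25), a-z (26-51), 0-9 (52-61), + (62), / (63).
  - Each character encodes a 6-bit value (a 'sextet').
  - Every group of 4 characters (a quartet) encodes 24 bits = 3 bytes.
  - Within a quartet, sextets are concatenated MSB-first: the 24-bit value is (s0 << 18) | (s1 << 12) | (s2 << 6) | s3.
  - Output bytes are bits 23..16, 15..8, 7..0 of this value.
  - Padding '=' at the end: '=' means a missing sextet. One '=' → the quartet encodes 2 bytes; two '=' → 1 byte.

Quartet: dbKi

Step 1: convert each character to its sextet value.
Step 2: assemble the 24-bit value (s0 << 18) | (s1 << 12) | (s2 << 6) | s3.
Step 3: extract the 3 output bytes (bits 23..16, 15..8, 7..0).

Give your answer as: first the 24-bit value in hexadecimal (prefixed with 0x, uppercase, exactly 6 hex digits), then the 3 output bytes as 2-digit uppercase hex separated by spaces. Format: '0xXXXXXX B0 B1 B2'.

Answer: 0x75B2A2 75 B2 A2

Derivation:
Sextets: d=29, b=27, K=10, i=34
24-bit: (29<<18) | (27<<12) | (10<<6) | 34
      = 0x740000 | 0x01B000 | 0x000280 | 0x000022
      = 0x75B2A2
Bytes: (v>>16)&0xFF=75, (v>>8)&0xFF=B2, v&0xFF=A2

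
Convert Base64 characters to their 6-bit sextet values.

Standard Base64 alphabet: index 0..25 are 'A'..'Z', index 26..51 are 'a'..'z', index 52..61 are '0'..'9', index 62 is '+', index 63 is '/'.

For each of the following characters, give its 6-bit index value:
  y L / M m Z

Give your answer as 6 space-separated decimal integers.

'y': a..z range, 26 + ord('y') − ord('a') = 50
'L': A..Z range, ord('L') − ord('A') = 11
'/': index 63
'M': A..Z range, ord('M') − ord('A') = 12
'm': a..z range, 26 + ord('m') − ord('a') = 38
'Z': A..Z range, ord('Z') − ord('A') = 25

Answer: 50 11 63 12 38 25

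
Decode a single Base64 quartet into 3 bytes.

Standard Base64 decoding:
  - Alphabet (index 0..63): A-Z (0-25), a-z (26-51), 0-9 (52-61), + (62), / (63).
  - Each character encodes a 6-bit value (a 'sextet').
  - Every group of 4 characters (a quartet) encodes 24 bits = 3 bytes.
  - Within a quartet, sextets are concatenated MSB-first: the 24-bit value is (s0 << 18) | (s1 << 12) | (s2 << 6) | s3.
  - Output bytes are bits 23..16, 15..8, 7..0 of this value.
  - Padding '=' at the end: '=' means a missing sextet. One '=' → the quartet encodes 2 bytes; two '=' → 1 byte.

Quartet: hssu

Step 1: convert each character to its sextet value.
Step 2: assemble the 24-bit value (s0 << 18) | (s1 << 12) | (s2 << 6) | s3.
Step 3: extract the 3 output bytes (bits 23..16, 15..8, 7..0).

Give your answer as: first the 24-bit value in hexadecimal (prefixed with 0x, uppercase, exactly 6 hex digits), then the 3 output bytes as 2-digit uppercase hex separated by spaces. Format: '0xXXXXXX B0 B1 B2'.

Answer: 0x86CB2E 86 CB 2E

Derivation:
Sextets: h=33, s=44, s=44, u=46
24-bit: (33<<18) | (44<<12) | (44<<6) | 46
      = 0x840000 | 0x02C000 | 0x000B00 | 0x00002E
      = 0x86CB2E
Bytes: (v>>16)&0xFF=86, (v>>8)&0xFF=CB, v&0xFF=2E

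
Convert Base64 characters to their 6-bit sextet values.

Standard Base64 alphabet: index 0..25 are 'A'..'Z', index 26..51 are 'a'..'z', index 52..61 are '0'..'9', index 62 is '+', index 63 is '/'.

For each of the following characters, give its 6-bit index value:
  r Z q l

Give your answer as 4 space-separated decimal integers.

Answer: 43 25 42 37

Derivation:
'r': a..z range, 26 + ord('r') − ord('a') = 43
'Z': A..Z range, ord('Z') − ord('A') = 25
'q': a..z range, 26 + ord('q') − ord('a') = 42
'l': a..z range, 26 + ord('l') − ord('a') = 37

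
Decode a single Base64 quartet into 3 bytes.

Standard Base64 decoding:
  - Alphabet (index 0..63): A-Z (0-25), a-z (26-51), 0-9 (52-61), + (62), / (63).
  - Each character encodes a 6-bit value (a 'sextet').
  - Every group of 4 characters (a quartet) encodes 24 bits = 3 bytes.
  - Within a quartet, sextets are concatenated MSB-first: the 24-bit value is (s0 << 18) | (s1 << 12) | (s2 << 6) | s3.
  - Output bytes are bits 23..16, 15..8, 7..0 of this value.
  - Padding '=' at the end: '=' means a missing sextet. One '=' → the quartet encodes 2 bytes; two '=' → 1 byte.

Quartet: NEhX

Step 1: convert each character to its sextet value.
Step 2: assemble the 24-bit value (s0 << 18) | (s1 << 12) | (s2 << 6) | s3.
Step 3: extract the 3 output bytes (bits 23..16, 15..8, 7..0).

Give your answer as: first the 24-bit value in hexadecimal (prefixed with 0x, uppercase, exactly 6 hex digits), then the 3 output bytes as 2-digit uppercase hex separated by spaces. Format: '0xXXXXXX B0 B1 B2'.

Answer: 0x344857 34 48 57

Derivation:
Sextets: N=13, E=4, h=33, X=23
24-bit: (13<<18) | (4<<12) | (33<<6) | 23
      = 0x340000 | 0x004000 | 0x000840 | 0x000017
      = 0x344857
Bytes: (v>>16)&0xFF=34, (v>>8)&0xFF=48, v&0xFF=57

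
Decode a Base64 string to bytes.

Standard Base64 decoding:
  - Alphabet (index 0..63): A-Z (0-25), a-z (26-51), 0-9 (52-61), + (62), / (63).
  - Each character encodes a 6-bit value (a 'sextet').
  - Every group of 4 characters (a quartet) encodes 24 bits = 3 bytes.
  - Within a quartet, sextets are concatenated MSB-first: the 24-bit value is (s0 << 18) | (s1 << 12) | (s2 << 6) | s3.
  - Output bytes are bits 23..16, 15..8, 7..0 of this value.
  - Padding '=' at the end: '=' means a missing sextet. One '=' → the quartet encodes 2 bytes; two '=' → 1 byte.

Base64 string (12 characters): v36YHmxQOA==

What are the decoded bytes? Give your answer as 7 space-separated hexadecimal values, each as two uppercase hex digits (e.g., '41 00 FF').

Answer: BF 7E 98 1E 6C 50 38

Derivation:
After char 0 ('v'=47): chars_in_quartet=1 acc=0x2F bytes_emitted=0
After char 1 ('3'=55): chars_in_quartet=2 acc=0xBF7 bytes_emitted=0
After char 2 ('6'=58): chars_in_quartet=3 acc=0x2FDFA bytes_emitted=0
After char 3 ('Y'=24): chars_in_quartet=4 acc=0xBF7E98 -> emit BF 7E 98, reset; bytes_emitted=3
After char 4 ('H'=7): chars_in_quartet=1 acc=0x7 bytes_emitted=3
After char 5 ('m'=38): chars_in_quartet=2 acc=0x1E6 bytes_emitted=3
After char 6 ('x'=49): chars_in_quartet=3 acc=0x79B1 bytes_emitted=3
After char 7 ('Q'=16): chars_in_quartet=4 acc=0x1E6C50 -> emit 1E 6C 50, reset; bytes_emitted=6
After char 8 ('O'=14): chars_in_quartet=1 acc=0xE bytes_emitted=6
After char 9 ('A'=0): chars_in_quartet=2 acc=0x380 bytes_emitted=6
Padding '==': partial quartet acc=0x380 -> emit 38; bytes_emitted=7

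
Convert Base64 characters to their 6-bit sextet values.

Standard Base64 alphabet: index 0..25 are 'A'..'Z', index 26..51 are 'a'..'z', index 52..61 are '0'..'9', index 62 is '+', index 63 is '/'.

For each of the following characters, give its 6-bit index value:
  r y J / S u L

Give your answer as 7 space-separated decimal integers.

Answer: 43 50 9 63 18 46 11

Derivation:
'r': a..z range, 26 + ord('r') − ord('a') = 43
'y': a..z range, 26 + ord('y') − ord('a') = 50
'J': A..Z range, ord('J') − ord('A') = 9
'/': index 63
'S': A..Z range, ord('S') − ord('A') = 18
'u': a..z range, 26 + ord('u') − ord('a') = 46
'L': A..Z range, ord('L') − ord('A') = 11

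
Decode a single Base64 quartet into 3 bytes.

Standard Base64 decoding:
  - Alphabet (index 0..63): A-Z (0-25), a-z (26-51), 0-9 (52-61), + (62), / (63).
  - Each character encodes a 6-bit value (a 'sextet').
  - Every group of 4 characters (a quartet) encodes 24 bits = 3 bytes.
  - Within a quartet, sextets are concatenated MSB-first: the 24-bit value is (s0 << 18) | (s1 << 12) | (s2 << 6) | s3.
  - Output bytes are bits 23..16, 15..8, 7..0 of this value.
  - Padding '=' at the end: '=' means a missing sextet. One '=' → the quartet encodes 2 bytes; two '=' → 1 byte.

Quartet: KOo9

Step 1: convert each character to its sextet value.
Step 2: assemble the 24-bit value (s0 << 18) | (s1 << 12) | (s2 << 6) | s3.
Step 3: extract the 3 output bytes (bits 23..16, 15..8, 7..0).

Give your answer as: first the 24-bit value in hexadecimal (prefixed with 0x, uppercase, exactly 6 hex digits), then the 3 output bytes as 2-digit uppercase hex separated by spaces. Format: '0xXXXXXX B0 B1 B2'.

Answer: 0x28EA3D 28 EA 3D

Derivation:
Sextets: K=10, O=14, o=40, 9=61
24-bit: (10<<18) | (14<<12) | (40<<6) | 61
      = 0x280000 | 0x00E000 | 0x000A00 | 0x00003D
      = 0x28EA3D
Bytes: (v>>16)&0xFF=28, (v>>8)&0xFF=EA, v&0xFF=3D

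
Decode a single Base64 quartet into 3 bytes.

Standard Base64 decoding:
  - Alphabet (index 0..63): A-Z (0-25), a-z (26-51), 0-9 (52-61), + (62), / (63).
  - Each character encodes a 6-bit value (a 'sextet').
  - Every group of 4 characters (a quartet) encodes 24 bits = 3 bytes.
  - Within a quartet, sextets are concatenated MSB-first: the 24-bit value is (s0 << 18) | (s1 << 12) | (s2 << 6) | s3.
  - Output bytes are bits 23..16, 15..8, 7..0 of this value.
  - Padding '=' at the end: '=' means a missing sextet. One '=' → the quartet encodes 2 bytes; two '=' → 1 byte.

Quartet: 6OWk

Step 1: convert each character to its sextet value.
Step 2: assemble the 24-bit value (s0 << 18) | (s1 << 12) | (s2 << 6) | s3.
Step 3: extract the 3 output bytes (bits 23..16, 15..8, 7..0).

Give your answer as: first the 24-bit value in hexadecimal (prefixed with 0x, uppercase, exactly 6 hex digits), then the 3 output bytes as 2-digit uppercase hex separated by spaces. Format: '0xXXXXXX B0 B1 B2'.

Answer: 0xE8E5A4 E8 E5 A4

Derivation:
Sextets: 6=58, O=14, W=22, k=36
24-bit: (58<<18) | (14<<12) | (22<<6) | 36
      = 0xE80000 | 0x00E000 | 0x000580 | 0x000024
      = 0xE8E5A4
Bytes: (v>>16)&0xFF=E8, (v>>8)&0xFF=E5, v&0xFF=A4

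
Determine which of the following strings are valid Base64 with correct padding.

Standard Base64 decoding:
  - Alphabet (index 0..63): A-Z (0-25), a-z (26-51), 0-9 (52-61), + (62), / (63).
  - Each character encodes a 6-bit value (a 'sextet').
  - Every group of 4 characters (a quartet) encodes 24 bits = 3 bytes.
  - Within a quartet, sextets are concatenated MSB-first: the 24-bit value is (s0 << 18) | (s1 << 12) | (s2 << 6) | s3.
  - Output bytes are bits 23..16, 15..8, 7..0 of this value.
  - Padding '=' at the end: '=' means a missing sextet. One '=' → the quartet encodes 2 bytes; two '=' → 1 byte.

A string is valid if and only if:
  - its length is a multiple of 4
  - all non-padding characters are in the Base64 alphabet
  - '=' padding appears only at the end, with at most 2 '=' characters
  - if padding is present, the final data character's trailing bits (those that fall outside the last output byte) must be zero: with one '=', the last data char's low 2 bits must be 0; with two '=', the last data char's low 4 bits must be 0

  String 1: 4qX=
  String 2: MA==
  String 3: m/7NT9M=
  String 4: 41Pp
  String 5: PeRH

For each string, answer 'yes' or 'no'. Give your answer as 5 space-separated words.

String 1: '4qX=' → invalid (bad trailing bits)
String 2: 'MA==' → valid
String 3: 'm/7NT9M=' → valid
String 4: '41Pp' → valid
String 5: 'PeRH' → valid

Answer: no yes yes yes yes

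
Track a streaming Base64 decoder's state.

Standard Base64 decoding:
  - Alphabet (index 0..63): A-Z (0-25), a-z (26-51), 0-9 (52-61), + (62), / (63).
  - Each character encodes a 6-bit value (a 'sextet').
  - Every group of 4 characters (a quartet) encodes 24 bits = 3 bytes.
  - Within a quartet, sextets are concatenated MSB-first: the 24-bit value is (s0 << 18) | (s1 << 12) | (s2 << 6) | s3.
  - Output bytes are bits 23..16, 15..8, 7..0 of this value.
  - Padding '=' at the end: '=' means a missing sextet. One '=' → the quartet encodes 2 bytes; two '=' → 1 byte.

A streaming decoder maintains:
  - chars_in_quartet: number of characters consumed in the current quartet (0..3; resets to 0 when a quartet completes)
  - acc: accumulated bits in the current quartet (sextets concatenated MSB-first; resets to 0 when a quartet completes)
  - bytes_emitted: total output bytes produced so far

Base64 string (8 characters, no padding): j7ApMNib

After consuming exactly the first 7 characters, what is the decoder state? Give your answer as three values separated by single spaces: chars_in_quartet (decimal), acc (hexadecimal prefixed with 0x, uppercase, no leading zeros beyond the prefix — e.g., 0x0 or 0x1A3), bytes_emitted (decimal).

After char 0 ('j'=35): chars_in_quartet=1 acc=0x23 bytes_emitted=0
After char 1 ('7'=59): chars_in_quartet=2 acc=0x8FB bytes_emitted=0
After char 2 ('A'=0): chars_in_quartet=3 acc=0x23EC0 bytes_emitted=0
After char 3 ('p'=41): chars_in_quartet=4 acc=0x8FB029 -> emit 8F B0 29, reset; bytes_emitted=3
After char 4 ('M'=12): chars_in_quartet=1 acc=0xC bytes_emitted=3
After char 5 ('N'=13): chars_in_quartet=2 acc=0x30D bytes_emitted=3
After char 6 ('i'=34): chars_in_quartet=3 acc=0xC362 bytes_emitted=3

Answer: 3 0xC362 3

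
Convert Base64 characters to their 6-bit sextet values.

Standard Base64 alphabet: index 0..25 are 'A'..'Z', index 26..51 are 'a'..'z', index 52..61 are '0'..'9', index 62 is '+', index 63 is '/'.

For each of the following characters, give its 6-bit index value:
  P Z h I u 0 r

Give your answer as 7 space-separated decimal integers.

'P': A..Z range, ord('P') − ord('A') = 15
'Z': A..Z range, ord('Z') − ord('A') = 25
'h': a..z range, 26 + ord('h') − ord('a') = 33
'I': A..Z range, ord('I') − ord('A') = 8
'u': a..z range, 26 + ord('u') − ord('a') = 46
'0': 0..9 range, 52 + ord('0') − ord('0') = 52
'r': a..z range, 26 + ord('r') − ord('a') = 43

Answer: 15 25 33 8 46 52 43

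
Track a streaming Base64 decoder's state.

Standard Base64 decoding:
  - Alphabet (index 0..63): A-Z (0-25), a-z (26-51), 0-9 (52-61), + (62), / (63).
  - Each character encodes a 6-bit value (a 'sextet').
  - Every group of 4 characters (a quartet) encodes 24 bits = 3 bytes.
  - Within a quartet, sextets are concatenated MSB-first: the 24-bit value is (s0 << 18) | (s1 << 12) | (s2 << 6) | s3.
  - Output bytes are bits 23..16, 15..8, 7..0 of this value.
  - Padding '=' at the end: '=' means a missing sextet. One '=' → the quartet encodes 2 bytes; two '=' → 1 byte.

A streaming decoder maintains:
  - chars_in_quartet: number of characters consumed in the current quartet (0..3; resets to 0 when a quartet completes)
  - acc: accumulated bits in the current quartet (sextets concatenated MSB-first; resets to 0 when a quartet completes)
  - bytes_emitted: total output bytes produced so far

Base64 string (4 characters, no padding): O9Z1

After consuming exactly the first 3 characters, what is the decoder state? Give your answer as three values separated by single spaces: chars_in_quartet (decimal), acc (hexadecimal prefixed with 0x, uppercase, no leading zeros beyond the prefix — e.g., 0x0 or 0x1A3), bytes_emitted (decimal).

Answer: 3 0xEF59 0

Derivation:
After char 0 ('O'=14): chars_in_quartet=1 acc=0xE bytes_emitted=0
After char 1 ('9'=61): chars_in_quartet=2 acc=0x3BD bytes_emitted=0
After char 2 ('Z'=25): chars_in_quartet=3 acc=0xEF59 bytes_emitted=0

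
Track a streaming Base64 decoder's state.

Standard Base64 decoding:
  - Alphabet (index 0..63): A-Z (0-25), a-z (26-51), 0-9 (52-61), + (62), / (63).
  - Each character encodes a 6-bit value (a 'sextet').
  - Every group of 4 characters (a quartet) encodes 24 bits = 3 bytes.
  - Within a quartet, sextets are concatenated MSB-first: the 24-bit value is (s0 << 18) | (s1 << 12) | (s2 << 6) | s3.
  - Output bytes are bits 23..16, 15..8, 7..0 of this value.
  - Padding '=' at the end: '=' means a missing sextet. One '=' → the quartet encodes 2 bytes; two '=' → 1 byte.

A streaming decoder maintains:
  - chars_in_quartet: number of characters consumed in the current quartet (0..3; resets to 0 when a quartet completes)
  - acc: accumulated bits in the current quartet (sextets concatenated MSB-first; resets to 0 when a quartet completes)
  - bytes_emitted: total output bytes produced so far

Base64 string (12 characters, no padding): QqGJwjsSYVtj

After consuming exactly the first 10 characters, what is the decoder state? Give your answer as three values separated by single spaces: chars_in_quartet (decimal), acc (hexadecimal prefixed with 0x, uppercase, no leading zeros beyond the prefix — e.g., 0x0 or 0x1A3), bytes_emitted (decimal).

After char 0 ('Q'=16): chars_in_quartet=1 acc=0x10 bytes_emitted=0
After char 1 ('q'=42): chars_in_quartet=2 acc=0x42A bytes_emitted=0
After char 2 ('G'=6): chars_in_quartet=3 acc=0x10A86 bytes_emitted=0
After char 3 ('J'=9): chars_in_quartet=4 acc=0x42A189 -> emit 42 A1 89, reset; bytes_emitted=3
After char 4 ('w'=48): chars_in_quartet=1 acc=0x30 bytes_emitted=3
After char 5 ('j'=35): chars_in_quartet=2 acc=0xC23 bytes_emitted=3
After char 6 ('s'=44): chars_in_quartet=3 acc=0x308EC bytes_emitted=3
After char 7 ('S'=18): chars_in_quartet=4 acc=0xC23B12 -> emit C2 3B 12, reset; bytes_emitted=6
After char 8 ('Y'=24): chars_in_quartet=1 acc=0x18 bytes_emitted=6
After char 9 ('V'=21): chars_in_quartet=2 acc=0x615 bytes_emitted=6

Answer: 2 0x615 6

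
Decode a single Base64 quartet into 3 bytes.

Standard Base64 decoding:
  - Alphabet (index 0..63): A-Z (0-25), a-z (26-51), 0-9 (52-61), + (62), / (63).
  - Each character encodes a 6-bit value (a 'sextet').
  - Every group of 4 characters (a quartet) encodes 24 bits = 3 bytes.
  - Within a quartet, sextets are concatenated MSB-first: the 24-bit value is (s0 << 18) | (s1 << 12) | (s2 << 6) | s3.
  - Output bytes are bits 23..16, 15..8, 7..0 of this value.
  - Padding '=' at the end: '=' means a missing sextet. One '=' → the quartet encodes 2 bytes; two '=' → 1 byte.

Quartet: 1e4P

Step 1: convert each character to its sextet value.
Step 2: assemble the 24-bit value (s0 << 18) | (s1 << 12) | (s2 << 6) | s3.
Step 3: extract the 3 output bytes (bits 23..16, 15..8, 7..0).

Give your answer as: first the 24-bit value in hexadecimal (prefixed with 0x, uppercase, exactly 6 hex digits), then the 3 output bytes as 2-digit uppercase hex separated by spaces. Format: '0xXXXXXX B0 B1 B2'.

Sextets: 1=53, e=30, 4=56, P=15
24-bit: (53<<18) | (30<<12) | (56<<6) | 15
      = 0xD40000 | 0x01E000 | 0x000E00 | 0x00000F
      = 0xD5EE0F
Bytes: (v>>16)&0xFF=D5, (v>>8)&0xFF=EE, v&0xFF=0F

Answer: 0xD5EE0F D5 EE 0F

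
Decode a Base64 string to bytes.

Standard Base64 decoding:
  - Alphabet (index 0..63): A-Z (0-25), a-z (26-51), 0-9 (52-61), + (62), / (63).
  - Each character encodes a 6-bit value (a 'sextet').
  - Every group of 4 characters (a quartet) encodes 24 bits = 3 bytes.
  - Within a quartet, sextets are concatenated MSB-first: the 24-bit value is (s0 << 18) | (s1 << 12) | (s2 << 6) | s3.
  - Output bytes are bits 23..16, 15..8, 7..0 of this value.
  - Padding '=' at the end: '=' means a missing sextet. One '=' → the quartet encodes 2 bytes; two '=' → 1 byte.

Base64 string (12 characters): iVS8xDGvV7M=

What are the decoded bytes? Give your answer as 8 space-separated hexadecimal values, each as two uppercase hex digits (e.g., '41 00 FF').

After char 0 ('i'=34): chars_in_quartet=1 acc=0x22 bytes_emitted=0
After char 1 ('V'=21): chars_in_quartet=2 acc=0x895 bytes_emitted=0
After char 2 ('S'=18): chars_in_quartet=3 acc=0x22552 bytes_emitted=0
After char 3 ('8'=60): chars_in_quartet=4 acc=0x8954BC -> emit 89 54 BC, reset; bytes_emitted=3
After char 4 ('x'=49): chars_in_quartet=1 acc=0x31 bytes_emitted=3
After char 5 ('D'=3): chars_in_quartet=2 acc=0xC43 bytes_emitted=3
After char 6 ('G'=6): chars_in_quartet=3 acc=0x310C6 bytes_emitted=3
After char 7 ('v'=47): chars_in_quartet=4 acc=0xC431AF -> emit C4 31 AF, reset; bytes_emitted=6
After char 8 ('V'=21): chars_in_quartet=1 acc=0x15 bytes_emitted=6
After char 9 ('7'=59): chars_in_quartet=2 acc=0x57B bytes_emitted=6
After char 10 ('M'=12): chars_in_quartet=3 acc=0x15ECC bytes_emitted=6
Padding '=': partial quartet acc=0x15ECC -> emit 57 B3; bytes_emitted=8

Answer: 89 54 BC C4 31 AF 57 B3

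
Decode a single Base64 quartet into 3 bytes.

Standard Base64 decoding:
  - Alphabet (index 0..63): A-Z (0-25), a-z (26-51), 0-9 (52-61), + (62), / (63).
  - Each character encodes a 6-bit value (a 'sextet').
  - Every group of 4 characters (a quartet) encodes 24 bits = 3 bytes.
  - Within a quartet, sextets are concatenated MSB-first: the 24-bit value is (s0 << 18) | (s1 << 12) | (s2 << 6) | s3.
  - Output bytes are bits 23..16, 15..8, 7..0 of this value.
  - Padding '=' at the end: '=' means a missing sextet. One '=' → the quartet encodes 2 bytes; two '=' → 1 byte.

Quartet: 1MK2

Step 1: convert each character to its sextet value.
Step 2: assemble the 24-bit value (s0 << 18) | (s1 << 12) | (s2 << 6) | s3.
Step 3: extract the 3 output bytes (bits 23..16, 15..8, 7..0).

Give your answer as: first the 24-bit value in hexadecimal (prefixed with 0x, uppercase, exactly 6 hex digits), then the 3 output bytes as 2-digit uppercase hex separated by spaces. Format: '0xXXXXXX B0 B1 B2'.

Sextets: 1=53, M=12, K=10, 2=54
24-bit: (53<<18) | (12<<12) | (10<<6) | 54
      = 0xD40000 | 0x00C000 | 0x000280 | 0x000036
      = 0xD4C2B6
Bytes: (v>>16)&0xFF=D4, (v>>8)&0xFF=C2, v&0xFF=B6

Answer: 0xD4C2B6 D4 C2 B6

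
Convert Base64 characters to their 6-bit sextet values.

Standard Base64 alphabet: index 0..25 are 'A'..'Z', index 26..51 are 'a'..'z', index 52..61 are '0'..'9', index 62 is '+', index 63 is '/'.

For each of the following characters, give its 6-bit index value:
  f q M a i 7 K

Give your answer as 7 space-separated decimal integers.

'f': a..z range, 26 + ord('f') − ord('a') = 31
'q': a..z range, 26 + ord('q') − ord('a') = 42
'M': A..Z range, ord('M') − ord('A') = 12
'a': a..z range, 26 + ord('a') − ord('a') = 26
'i': a..z range, 26 + ord('i') − ord('a') = 34
'7': 0..9 range, 52 + ord('7') − ord('0') = 59
'K': A..Z range, ord('K') − ord('A') = 10

Answer: 31 42 12 26 34 59 10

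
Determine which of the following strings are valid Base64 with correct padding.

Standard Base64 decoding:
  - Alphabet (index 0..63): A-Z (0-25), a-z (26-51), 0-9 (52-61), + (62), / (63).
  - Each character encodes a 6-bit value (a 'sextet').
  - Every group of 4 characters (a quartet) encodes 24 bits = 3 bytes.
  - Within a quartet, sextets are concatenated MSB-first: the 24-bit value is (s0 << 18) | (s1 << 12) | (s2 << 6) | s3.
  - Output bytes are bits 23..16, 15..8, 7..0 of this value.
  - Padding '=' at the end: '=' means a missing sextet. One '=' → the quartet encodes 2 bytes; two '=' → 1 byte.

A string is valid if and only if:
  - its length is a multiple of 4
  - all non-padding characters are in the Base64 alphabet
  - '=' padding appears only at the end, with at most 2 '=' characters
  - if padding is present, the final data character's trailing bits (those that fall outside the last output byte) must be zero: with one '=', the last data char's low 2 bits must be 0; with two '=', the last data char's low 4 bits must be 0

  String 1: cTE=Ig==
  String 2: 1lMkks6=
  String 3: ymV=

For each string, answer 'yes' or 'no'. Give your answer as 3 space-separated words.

String 1: 'cTE=Ig==' → invalid (bad char(s): ['=']; '=' in middle)
String 2: '1lMkks6=' → invalid (bad trailing bits)
String 3: 'ymV=' → invalid (bad trailing bits)

Answer: no no no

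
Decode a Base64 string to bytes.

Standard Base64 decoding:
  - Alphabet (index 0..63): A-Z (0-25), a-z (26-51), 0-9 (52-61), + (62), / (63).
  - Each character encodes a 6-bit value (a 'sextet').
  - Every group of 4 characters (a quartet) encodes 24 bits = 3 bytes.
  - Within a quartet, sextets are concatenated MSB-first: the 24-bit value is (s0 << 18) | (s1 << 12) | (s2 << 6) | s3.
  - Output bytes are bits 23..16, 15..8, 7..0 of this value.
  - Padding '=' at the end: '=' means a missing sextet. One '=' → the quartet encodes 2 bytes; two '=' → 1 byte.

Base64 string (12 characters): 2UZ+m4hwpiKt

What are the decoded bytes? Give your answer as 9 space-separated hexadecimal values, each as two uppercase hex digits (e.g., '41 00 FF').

Answer: D9 46 7E 9B 88 70 A6 22 AD

Derivation:
After char 0 ('2'=54): chars_in_quartet=1 acc=0x36 bytes_emitted=0
After char 1 ('U'=20): chars_in_quartet=2 acc=0xD94 bytes_emitted=0
After char 2 ('Z'=25): chars_in_quartet=3 acc=0x36519 bytes_emitted=0
After char 3 ('+'=62): chars_in_quartet=4 acc=0xD9467E -> emit D9 46 7E, reset; bytes_emitted=3
After char 4 ('m'=38): chars_in_quartet=1 acc=0x26 bytes_emitted=3
After char 5 ('4'=56): chars_in_quartet=2 acc=0x9B8 bytes_emitted=3
After char 6 ('h'=33): chars_in_quartet=3 acc=0x26E21 bytes_emitted=3
After char 7 ('w'=48): chars_in_quartet=4 acc=0x9B8870 -> emit 9B 88 70, reset; bytes_emitted=6
After char 8 ('p'=41): chars_in_quartet=1 acc=0x29 bytes_emitted=6
After char 9 ('i'=34): chars_in_quartet=2 acc=0xA62 bytes_emitted=6
After char 10 ('K'=10): chars_in_quartet=3 acc=0x2988A bytes_emitted=6
After char 11 ('t'=45): chars_in_quartet=4 acc=0xA622AD -> emit A6 22 AD, reset; bytes_emitted=9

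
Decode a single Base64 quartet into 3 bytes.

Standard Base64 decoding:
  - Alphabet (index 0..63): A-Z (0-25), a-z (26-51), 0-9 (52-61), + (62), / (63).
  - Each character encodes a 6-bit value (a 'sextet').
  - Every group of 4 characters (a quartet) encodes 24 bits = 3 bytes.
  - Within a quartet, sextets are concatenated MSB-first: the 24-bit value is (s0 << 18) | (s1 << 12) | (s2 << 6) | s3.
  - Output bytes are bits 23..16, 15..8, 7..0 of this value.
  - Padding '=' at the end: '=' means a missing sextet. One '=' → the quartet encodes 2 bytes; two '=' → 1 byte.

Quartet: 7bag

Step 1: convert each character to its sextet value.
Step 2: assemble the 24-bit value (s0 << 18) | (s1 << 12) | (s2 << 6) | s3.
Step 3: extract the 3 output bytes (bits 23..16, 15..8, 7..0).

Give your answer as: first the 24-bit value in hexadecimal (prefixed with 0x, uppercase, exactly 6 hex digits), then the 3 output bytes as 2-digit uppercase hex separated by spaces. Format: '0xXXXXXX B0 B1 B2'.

Answer: 0xEDB6A0 ED B6 A0

Derivation:
Sextets: 7=59, b=27, a=26, g=32
24-bit: (59<<18) | (27<<12) | (26<<6) | 32
      = 0xEC0000 | 0x01B000 | 0x000680 | 0x000020
      = 0xEDB6A0
Bytes: (v>>16)&0xFF=ED, (v>>8)&0xFF=B6, v&0xFF=A0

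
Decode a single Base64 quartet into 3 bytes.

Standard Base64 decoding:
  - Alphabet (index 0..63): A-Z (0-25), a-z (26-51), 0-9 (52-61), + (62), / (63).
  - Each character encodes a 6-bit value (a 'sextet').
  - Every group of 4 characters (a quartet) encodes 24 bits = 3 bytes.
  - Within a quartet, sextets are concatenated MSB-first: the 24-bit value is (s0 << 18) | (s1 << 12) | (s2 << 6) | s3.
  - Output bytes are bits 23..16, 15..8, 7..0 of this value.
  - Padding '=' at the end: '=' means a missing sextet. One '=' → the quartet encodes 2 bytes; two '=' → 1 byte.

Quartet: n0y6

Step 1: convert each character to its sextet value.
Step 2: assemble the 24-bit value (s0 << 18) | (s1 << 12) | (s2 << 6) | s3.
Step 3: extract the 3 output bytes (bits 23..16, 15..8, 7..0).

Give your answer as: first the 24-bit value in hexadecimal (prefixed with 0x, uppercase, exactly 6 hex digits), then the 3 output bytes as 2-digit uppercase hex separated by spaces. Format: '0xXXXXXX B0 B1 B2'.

Sextets: n=39, 0=52, y=50, 6=58
24-bit: (39<<18) | (52<<12) | (50<<6) | 58
      = 0x9C0000 | 0x034000 | 0x000C80 | 0x00003A
      = 0x9F4CBA
Bytes: (v>>16)&0xFF=9F, (v>>8)&0xFF=4C, v&0xFF=BA

Answer: 0x9F4CBA 9F 4C BA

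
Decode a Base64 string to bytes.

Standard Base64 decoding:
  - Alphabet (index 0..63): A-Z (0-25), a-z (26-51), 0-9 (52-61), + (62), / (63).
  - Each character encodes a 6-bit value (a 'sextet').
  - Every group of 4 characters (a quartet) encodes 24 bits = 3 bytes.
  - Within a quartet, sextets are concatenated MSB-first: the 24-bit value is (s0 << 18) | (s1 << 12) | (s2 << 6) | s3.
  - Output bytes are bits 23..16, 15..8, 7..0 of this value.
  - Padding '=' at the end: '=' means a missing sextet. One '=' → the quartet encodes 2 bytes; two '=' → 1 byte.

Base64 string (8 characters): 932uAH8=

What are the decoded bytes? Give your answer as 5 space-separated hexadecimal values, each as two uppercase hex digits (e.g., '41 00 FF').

After char 0 ('9'=61): chars_in_quartet=1 acc=0x3D bytes_emitted=0
After char 1 ('3'=55): chars_in_quartet=2 acc=0xF77 bytes_emitted=0
After char 2 ('2'=54): chars_in_quartet=3 acc=0x3DDF6 bytes_emitted=0
After char 3 ('u'=46): chars_in_quartet=4 acc=0xF77DAE -> emit F7 7D AE, reset; bytes_emitted=3
After char 4 ('A'=0): chars_in_quartet=1 acc=0x0 bytes_emitted=3
After char 5 ('H'=7): chars_in_quartet=2 acc=0x7 bytes_emitted=3
After char 6 ('8'=60): chars_in_quartet=3 acc=0x1FC bytes_emitted=3
Padding '=': partial quartet acc=0x1FC -> emit 00 7F; bytes_emitted=5

Answer: F7 7D AE 00 7F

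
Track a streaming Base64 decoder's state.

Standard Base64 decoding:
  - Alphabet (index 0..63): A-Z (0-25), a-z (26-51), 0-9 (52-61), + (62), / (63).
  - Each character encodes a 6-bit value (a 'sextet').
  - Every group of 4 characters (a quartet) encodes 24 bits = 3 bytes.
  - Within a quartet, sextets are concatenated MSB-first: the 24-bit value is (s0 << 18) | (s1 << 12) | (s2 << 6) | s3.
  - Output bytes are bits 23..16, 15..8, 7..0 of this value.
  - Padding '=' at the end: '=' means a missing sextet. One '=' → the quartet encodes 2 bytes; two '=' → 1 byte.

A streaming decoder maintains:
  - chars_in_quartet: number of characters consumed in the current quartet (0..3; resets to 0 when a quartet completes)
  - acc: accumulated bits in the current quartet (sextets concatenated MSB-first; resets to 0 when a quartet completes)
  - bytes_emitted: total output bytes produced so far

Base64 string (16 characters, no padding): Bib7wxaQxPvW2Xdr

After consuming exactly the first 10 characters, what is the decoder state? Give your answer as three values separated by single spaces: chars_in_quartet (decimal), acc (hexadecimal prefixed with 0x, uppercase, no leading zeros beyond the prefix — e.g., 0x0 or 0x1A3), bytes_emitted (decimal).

After char 0 ('B'=1): chars_in_quartet=1 acc=0x1 bytes_emitted=0
After char 1 ('i'=34): chars_in_quartet=2 acc=0x62 bytes_emitted=0
After char 2 ('b'=27): chars_in_quartet=3 acc=0x189B bytes_emitted=0
After char 3 ('7'=59): chars_in_quartet=4 acc=0x626FB -> emit 06 26 FB, reset; bytes_emitted=3
After char 4 ('w'=48): chars_in_quartet=1 acc=0x30 bytes_emitted=3
After char 5 ('x'=49): chars_in_quartet=2 acc=0xC31 bytes_emitted=3
After char 6 ('a'=26): chars_in_quartet=3 acc=0x30C5A bytes_emitted=3
After char 7 ('Q'=16): chars_in_quartet=4 acc=0xC31690 -> emit C3 16 90, reset; bytes_emitted=6
After char 8 ('x'=49): chars_in_quartet=1 acc=0x31 bytes_emitted=6
After char 9 ('P'=15): chars_in_quartet=2 acc=0xC4F bytes_emitted=6

Answer: 2 0xC4F 6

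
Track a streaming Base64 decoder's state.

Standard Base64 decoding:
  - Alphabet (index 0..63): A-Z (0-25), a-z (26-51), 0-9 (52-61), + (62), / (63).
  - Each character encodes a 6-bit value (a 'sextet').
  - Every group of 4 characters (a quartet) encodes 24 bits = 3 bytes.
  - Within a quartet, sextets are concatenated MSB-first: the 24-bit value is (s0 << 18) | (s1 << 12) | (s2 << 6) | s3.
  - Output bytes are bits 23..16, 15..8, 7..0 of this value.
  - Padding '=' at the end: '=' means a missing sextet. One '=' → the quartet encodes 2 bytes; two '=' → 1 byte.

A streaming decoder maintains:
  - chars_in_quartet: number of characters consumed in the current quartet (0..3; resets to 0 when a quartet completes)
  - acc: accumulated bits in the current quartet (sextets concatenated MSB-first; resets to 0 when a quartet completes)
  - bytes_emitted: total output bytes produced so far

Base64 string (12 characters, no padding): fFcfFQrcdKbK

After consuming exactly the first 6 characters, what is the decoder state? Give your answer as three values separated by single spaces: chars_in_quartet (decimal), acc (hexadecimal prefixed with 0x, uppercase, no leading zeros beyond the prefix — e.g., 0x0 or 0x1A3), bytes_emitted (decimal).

After char 0 ('f'=31): chars_in_quartet=1 acc=0x1F bytes_emitted=0
After char 1 ('F'=5): chars_in_quartet=2 acc=0x7C5 bytes_emitted=0
After char 2 ('c'=28): chars_in_quartet=3 acc=0x1F15C bytes_emitted=0
After char 3 ('f'=31): chars_in_quartet=4 acc=0x7C571F -> emit 7C 57 1F, reset; bytes_emitted=3
After char 4 ('F'=5): chars_in_quartet=1 acc=0x5 bytes_emitted=3
After char 5 ('Q'=16): chars_in_quartet=2 acc=0x150 bytes_emitted=3

Answer: 2 0x150 3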